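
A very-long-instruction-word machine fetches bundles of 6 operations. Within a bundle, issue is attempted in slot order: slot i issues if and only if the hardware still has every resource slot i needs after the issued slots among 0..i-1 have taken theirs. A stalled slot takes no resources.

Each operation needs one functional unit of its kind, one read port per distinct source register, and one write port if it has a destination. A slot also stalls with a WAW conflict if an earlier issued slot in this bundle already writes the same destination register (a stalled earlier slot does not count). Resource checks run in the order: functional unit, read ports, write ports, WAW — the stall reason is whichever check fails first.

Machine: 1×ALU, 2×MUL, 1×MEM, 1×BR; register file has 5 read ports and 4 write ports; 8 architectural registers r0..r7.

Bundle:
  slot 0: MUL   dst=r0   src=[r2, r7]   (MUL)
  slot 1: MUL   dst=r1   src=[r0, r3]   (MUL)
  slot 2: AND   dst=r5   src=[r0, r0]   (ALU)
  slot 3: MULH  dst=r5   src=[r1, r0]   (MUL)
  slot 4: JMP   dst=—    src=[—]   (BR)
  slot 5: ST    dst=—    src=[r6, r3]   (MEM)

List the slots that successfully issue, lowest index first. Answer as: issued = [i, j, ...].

issued = [0, 1, 2, 4]

  0. MUL→r0 ⇒ go  {1A/1Mu/1Ld/1B | 3r 3w}
  1. MUL→r1 ⇒ go  {1A/0Mu/1Ld/1B | 1r 2w}
  2. ALU→r5 ⇒ go  {0A/0Mu/1Ld/1B | 0r 1w}
  3. MUL→r5 ⇒ no(FU)  {0A/0Mu/1Ld/1B | 0r 1w}
  4. BR ⇒ go  {0A/0Mu/1Ld/0B | 0r 1w}
  5. MEM ⇒ no(RD_PORT)  {0A/0Mu/1Ld/0B | 0r 1w}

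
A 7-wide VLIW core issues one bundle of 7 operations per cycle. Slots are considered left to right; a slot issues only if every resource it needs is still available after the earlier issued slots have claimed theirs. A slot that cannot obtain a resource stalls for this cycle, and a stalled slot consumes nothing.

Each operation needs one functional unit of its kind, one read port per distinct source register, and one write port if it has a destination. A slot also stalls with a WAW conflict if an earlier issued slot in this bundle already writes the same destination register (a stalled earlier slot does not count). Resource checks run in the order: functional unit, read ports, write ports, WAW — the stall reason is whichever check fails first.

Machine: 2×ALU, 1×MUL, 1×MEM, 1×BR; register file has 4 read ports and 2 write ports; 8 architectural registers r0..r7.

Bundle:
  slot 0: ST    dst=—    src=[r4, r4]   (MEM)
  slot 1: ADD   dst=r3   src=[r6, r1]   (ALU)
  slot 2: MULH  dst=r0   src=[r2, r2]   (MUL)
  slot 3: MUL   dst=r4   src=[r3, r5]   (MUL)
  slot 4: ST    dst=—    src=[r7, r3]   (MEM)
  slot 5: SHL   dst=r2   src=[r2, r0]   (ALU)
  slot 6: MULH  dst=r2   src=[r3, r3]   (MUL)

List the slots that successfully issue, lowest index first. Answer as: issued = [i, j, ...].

(0) want 1×MEM +1rd +0wr — yes → AL2|MU1|ME0|BR1|rd3|wr2
(1) want 1×ALU +2rd +1wr — yes → AL1|MU1|ME0|BR1|rd1|wr1
(2) want 1×MUL +1rd +1wr — yes → AL1|MU0|ME0|BR1|rd0|wr0
(3) want 1×MUL +2rd +1wr — FU → AL1|MU0|ME0|BR1|rd0|wr0
(4) want 1×MEM +2rd +0wr — FU → AL1|MU0|ME0|BR1|rd0|wr0
(5) want 1×ALU +2rd +1wr — RD_PORT → AL1|MU0|ME0|BR1|rd0|wr0
(6) want 1×MUL +1rd +1wr — FU → AL1|MU0|ME0|BR1|rd0|wr0

issued = [0, 1, 2]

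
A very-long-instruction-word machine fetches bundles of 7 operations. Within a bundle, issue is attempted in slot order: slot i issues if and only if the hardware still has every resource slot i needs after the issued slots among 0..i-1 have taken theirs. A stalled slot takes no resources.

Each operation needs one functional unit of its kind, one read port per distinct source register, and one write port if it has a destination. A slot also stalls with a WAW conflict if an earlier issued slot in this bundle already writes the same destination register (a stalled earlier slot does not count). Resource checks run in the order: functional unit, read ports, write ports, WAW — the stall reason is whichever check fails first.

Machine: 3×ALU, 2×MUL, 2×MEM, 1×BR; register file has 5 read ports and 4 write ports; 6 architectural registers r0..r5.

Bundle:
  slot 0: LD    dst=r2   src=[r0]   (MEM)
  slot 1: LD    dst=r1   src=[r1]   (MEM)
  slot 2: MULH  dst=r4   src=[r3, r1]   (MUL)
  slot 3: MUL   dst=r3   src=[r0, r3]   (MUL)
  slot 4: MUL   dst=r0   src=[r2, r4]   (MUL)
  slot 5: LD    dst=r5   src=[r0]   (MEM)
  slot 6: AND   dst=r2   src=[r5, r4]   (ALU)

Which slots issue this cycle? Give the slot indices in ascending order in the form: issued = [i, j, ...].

issued = [0, 1, 2]

  0. MEM→r2 ⇒ go  {3A/2Mu/1Ld/1B | 4r 3w}
  1. MEM→r1 ⇒ go  {3A/2Mu/0Ld/1B | 3r 2w}
  2. MUL→r4 ⇒ go  {3A/1Mu/0Ld/1B | 1r 1w}
  3. MUL→r3 ⇒ no(RD_PORT)  {3A/1Mu/0Ld/1B | 1r 1w}
  4. MUL→r0 ⇒ no(RD_PORT)  {3A/1Mu/0Ld/1B | 1r 1w}
  5. MEM→r5 ⇒ no(FU)  {3A/1Mu/0Ld/1B | 1r 1w}
  6. ALU→r2 ⇒ no(RD_PORT)  {3A/1Mu/0Ld/1B | 1r 1w}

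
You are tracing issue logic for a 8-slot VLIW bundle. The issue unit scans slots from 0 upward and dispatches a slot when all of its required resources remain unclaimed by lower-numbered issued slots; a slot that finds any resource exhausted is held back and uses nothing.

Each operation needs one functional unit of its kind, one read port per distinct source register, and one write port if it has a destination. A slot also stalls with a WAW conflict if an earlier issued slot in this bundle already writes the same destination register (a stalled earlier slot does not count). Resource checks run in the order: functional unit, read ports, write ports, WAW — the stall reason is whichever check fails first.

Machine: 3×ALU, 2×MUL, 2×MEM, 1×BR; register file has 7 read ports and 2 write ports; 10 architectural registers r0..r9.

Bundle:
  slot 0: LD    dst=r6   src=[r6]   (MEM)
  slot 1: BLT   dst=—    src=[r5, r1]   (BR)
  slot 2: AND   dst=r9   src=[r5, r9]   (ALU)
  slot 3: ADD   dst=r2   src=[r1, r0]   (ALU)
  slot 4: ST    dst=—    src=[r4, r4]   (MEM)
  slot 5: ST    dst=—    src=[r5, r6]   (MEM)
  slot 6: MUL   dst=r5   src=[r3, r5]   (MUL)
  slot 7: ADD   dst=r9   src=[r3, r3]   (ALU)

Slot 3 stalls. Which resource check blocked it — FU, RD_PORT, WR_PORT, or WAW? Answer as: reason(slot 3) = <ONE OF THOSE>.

reason(slot 3) = WR_PORT

  0. MEM→r6 ⇒ go  {3A/2Mu/1Ld/1B | 6r 1w}
  1. BR ⇒ go  {3A/2Mu/1Ld/0B | 4r 1w}
  2. ALU→r9 ⇒ go  {2A/2Mu/1Ld/0B | 2r 0w}
  3. ALU→r2 ⇒ no(WR_PORT)  {2A/2Mu/1Ld/0B | 2r 0w}
  4. MEM ⇒ go  {2A/2Mu/0Ld/0B | 1r 0w}
  5. MEM ⇒ no(FU)  {2A/2Mu/0Ld/0B | 1r 0w}
  6. MUL→r5 ⇒ no(RD_PORT)  {2A/2Mu/0Ld/0B | 1r 0w}
  7. ALU→r9 ⇒ no(WR_PORT)  {2A/2Mu/0Ld/0B | 1r 0w}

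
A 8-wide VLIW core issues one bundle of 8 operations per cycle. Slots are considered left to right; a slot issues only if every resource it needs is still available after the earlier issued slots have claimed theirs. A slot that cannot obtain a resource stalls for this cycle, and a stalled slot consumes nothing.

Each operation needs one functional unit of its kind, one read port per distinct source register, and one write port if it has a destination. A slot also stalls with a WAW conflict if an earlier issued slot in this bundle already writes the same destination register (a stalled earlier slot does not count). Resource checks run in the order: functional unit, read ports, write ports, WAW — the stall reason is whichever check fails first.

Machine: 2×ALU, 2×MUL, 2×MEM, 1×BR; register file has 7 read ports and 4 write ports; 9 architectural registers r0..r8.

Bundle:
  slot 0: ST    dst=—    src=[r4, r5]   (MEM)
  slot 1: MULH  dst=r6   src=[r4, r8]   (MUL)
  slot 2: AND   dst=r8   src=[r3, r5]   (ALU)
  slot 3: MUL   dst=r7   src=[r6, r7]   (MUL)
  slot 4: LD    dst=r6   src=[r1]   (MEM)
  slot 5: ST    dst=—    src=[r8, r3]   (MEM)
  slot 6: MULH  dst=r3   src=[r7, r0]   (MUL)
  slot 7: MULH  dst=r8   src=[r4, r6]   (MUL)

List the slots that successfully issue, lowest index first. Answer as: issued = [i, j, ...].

  0. MEM ⇒ go  {2A/2Mu/1Ld/1B | 5r 4w}
  1. MUL→r6 ⇒ go  {2A/1Mu/1Ld/1B | 3r 3w}
  2. ALU→r8 ⇒ go  {1A/1Mu/1Ld/1B | 1r 2w}
  3. MUL→r7 ⇒ no(RD_PORT)  {1A/1Mu/1Ld/1B | 1r 2w}
  4. MEM→r6 ⇒ no(WAW)  {1A/1Mu/1Ld/1B | 1r 2w}
  5. MEM ⇒ no(RD_PORT)  {1A/1Mu/1Ld/1B | 1r 2w}
  6. MUL→r3 ⇒ no(RD_PORT)  {1A/1Mu/1Ld/1B | 1r 2w}
  7. MUL→r8 ⇒ no(RD_PORT)  {1A/1Mu/1Ld/1B | 1r 2w}

issued = [0, 1, 2]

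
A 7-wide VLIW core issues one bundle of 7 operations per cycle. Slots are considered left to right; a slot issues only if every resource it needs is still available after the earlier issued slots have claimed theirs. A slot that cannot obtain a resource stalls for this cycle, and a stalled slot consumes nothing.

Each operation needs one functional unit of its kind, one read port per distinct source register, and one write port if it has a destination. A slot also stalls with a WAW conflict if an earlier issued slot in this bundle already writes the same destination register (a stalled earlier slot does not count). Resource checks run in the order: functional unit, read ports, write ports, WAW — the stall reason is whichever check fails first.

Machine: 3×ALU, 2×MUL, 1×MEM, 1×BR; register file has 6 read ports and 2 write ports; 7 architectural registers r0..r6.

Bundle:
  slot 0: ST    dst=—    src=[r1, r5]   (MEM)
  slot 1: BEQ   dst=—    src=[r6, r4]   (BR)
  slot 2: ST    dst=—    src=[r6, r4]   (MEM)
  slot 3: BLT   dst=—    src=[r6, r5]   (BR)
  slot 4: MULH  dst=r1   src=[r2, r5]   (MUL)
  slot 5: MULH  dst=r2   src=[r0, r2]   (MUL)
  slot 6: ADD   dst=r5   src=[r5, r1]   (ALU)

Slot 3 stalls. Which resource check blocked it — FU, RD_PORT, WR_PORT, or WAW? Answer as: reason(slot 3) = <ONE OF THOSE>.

reason(slot 3) = FU

  0. MEM ⇒ go  {3A/2Mu/0Ld/1B | 4r 2w}
  1. BR ⇒ go  {3A/2Mu/0Ld/0B | 2r 2w}
  2. MEM ⇒ no(FU)  {3A/2Mu/0Ld/0B | 2r 2w}
  3. BR ⇒ no(FU)  {3A/2Mu/0Ld/0B | 2r 2w}
  4. MUL→r1 ⇒ go  {3A/1Mu/0Ld/0B | 0r 1w}
  5. MUL→r2 ⇒ no(RD_PORT)  {3A/1Mu/0Ld/0B | 0r 1w}
  6. ALU→r5 ⇒ no(RD_PORT)  {3A/1Mu/0Ld/0B | 0r 1w}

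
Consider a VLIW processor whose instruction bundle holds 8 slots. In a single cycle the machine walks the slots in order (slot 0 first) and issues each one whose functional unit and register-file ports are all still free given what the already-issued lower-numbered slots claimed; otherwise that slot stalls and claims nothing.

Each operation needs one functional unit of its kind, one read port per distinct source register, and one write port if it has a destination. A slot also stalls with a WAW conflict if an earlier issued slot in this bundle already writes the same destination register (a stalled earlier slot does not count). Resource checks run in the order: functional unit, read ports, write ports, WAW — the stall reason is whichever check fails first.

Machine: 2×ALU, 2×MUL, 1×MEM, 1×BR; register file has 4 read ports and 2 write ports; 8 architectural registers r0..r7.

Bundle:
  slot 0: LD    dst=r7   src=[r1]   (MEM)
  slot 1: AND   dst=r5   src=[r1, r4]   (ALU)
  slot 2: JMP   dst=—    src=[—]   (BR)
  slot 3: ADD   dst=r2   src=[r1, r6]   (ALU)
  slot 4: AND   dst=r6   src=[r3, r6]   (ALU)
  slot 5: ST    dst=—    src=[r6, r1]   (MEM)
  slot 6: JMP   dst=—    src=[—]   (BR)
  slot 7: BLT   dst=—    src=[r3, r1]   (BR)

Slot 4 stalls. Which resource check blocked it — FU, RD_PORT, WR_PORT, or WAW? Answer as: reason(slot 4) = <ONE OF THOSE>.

#0 MEM src=r1 dispatched  <A:2 Mu:2 Ld:0 B:1 rd:3 wr:1>
#1 ALU src=r1,r4 dispatched  <A:1 Mu:2 Ld:0 B:1 rd:1 wr:0>
#2 BR src=- dispatched  <A:1 Mu:2 Ld:0 B:0 rd:1 wr:0>
#3 ALU src=r1,r6 held:RD_PORT  <A:1 Mu:2 Ld:0 B:0 rd:1 wr:0>
#4 ALU src=r3,r6 held:RD_PORT  <A:1 Mu:2 Ld:0 B:0 rd:1 wr:0>
#5 MEM src=r6,r1 held:FU  <A:1 Mu:2 Ld:0 B:0 rd:1 wr:0>
#6 BR src=- held:FU  <A:1 Mu:2 Ld:0 B:0 rd:1 wr:0>
#7 BR src=r3,r1 held:FU  <A:1 Mu:2 Ld:0 B:0 rd:1 wr:0>

reason(slot 4) = RD_PORT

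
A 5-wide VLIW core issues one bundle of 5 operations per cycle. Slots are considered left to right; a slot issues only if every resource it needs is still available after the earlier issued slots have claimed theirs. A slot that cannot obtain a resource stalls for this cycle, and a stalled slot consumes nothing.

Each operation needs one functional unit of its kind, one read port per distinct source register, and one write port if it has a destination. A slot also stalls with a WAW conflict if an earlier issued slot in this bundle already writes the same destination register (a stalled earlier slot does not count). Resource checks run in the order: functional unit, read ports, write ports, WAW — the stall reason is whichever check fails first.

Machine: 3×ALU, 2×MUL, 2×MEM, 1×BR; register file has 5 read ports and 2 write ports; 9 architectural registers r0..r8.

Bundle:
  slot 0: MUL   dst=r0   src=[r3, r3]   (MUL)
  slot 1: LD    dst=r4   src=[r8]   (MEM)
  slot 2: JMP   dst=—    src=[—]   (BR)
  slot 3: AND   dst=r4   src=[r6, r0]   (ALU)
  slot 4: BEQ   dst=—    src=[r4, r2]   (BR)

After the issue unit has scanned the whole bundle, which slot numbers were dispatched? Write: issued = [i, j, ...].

issued = [0, 1, 2]

slot 0 (MUL): ISSUE — free A3,Mu1,Ld2,B1 rp4 wp1
slot 1 (MEM): ISSUE — free A3,Mu1,Ld1,B1 rp3 wp0
slot 2 (BR): ISSUE — free A3,Mu1,Ld1,B0 rp3 wp0
slot 3 (ALU): stall WR_PORT — free A3,Mu1,Ld1,B0 rp3 wp0
slot 4 (BR): stall FU — free A3,Mu1,Ld1,B0 rp3 wp0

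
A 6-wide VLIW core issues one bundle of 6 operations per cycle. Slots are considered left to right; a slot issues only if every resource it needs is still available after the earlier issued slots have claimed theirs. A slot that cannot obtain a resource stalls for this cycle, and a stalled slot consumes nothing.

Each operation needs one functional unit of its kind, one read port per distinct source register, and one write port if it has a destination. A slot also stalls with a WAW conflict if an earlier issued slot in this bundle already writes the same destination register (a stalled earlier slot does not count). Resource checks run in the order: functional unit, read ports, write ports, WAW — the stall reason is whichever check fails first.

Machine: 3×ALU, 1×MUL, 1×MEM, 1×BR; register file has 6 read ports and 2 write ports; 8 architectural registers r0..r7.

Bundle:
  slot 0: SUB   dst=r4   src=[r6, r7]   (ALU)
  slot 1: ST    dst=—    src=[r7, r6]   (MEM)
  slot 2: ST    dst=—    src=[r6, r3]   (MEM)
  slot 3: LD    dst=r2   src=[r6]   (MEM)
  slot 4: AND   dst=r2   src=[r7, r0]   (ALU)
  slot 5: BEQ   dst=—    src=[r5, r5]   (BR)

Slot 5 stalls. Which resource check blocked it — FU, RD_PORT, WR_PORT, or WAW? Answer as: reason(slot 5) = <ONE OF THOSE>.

#0 ALU src=r6,r7 dispatched  <A:2 Mu:1 Ld:1 B:1 rd:4 wr:1>
#1 MEM src=r7,r6 dispatched  <A:2 Mu:1 Ld:0 B:1 rd:2 wr:1>
#2 MEM src=r6,r3 held:FU  <A:2 Mu:1 Ld:0 B:1 rd:2 wr:1>
#3 MEM src=r6 held:FU  <A:2 Mu:1 Ld:0 B:1 rd:2 wr:1>
#4 ALU src=r7,r0 dispatched  <A:1 Mu:1 Ld:0 B:1 rd:0 wr:0>
#5 BR src=r5,r5 held:RD_PORT  <A:1 Mu:1 Ld:0 B:1 rd:0 wr:0>

reason(slot 5) = RD_PORT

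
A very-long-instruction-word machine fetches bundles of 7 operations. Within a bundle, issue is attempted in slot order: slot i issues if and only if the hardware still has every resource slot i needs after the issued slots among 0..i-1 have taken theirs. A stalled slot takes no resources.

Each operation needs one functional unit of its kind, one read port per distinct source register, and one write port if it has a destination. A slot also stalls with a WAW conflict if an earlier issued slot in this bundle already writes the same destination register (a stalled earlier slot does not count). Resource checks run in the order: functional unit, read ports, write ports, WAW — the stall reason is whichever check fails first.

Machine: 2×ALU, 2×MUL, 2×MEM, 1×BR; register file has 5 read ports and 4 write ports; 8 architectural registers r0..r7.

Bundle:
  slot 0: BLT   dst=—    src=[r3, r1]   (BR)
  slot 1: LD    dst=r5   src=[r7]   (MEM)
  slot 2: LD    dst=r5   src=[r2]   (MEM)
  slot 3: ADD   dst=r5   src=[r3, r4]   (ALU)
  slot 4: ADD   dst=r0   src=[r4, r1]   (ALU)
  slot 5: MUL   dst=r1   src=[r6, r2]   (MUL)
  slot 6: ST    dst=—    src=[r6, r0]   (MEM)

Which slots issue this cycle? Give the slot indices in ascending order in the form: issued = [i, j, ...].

issued = [0, 1, 4]

  0. BR ⇒ go  {2A/2Mu/2Ld/0B | 3r 4w}
  1. MEM→r5 ⇒ go  {2A/2Mu/1Ld/0B | 2r 3w}
  2. MEM→r5 ⇒ no(WAW)  {2A/2Mu/1Ld/0B | 2r 3w}
  3. ALU→r5 ⇒ no(WAW)  {2A/2Mu/1Ld/0B | 2r 3w}
  4. ALU→r0 ⇒ go  {1A/2Mu/1Ld/0B | 0r 2w}
  5. MUL→r1 ⇒ no(RD_PORT)  {1A/2Mu/1Ld/0B | 0r 2w}
  6. MEM ⇒ no(RD_PORT)  {1A/2Mu/1Ld/0B | 0r 2w}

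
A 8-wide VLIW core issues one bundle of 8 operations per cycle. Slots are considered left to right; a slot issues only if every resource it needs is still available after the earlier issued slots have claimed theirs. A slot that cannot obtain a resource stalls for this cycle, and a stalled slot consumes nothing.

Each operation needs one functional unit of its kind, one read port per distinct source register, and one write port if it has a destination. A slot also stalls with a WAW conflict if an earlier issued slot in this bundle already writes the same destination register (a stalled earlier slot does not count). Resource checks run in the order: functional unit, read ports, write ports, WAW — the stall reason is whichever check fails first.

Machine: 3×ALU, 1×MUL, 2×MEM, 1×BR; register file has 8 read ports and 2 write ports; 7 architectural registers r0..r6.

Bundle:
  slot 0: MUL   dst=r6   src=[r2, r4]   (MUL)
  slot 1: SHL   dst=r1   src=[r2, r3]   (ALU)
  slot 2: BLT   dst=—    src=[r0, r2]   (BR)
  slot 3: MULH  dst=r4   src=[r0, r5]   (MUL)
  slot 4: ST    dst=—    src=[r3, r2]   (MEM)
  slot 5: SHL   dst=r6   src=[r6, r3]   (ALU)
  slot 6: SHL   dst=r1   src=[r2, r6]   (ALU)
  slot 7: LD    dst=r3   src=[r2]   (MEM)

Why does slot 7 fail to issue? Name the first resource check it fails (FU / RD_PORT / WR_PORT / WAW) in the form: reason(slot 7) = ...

#0 MUL src=r2,r4 dispatched  <A:3 Mu:0 Ld:2 B:1 rd:6 wr:1>
#1 ALU src=r2,r3 dispatched  <A:2 Mu:0 Ld:2 B:1 rd:4 wr:0>
#2 BR src=r0,r2 dispatched  <A:2 Mu:0 Ld:2 B:0 rd:2 wr:0>
#3 MUL src=r0,r5 held:FU  <A:2 Mu:0 Ld:2 B:0 rd:2 wr:0>
#4 MEM src=r3,r2 dispatched  <A:2 Mu:0 Ld:1 B:0 rd:0 wr:0>
#5 ALU src=r6,r3 held:RD_PORT  <A:2 Mu:0 Ld:1 B:0 rd:0 wr:0>
#6 ALU src=r2,r6 held:RD_PORT  <A:2 Mu:0 Ld:1 B:0 rd:0 wr:0>
#7 MEM src=r2 held:RD_PORT  <A:2 Mu:0 Ld:1 B:0 rd:0 wr:0>

reason(slot 7) = RD_PORT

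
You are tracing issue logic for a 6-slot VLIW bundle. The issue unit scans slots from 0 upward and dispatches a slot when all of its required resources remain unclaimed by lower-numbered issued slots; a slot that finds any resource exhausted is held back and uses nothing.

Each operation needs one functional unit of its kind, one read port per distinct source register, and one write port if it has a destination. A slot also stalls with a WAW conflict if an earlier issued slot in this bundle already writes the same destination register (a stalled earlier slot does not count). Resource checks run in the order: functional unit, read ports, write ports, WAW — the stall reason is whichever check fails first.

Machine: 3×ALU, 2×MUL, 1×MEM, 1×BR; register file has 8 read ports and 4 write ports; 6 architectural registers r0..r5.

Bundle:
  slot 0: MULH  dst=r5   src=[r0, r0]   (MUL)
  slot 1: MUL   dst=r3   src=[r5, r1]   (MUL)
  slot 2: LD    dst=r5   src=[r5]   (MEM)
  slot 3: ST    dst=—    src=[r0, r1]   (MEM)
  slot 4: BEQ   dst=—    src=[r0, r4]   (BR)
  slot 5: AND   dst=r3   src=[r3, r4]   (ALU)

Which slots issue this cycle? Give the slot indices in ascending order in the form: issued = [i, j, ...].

(0) want 1×MUL +1rd +1wr — yes → AL3|MU1|ME1|BR1|rd7|wr3
(1) want 1×MUL +2rd +1wr — yes → AL3|MU0|ME1|BR1|rd5|wr2
(2) want 1×MEM +1rd +1wr — WAW → AL3|MU0|ME1|BR1|rd5|wr2
(3) want 1×MEM +2rd +0wr — yes → AL3|MU0|ME0|BR1|rd3|wr2
(4) want 1×BR +2rd +0wr — yes → AL3|MU0|ME0|BR0|rd1|wr2
(5) want 1×ALU +2rd +1wr — RD_PORT → AL3|MU0|ME0|BR0|rd1|wr2

issued = [0, 1, 3, 4]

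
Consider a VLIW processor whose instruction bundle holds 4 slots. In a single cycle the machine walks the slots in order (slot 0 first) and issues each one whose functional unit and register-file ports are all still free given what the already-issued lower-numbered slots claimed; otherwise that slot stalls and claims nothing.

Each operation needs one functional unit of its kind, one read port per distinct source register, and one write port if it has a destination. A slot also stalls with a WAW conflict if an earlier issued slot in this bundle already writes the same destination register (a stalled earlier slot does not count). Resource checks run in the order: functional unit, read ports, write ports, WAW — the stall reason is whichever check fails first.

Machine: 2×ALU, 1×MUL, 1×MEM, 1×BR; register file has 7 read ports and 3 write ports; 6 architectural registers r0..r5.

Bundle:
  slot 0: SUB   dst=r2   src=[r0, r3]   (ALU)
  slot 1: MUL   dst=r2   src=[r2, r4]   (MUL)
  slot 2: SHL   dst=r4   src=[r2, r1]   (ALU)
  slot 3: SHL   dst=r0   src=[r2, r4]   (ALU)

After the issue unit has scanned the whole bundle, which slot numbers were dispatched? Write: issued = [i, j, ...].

issued = [0, 2]

slot 0 (ALU): ISSUE — free A1,Mu1,Ld1,B1 rp5 wp2
slot 1 (MUL): stall WAW — free A1,Mu1,Ld1,B1 rp5 wp2
slot 2 (ALU): ISSUE — free A0,Mu1,Ld1,B1 rp3 wp1
slot 3 (ALU): stall FU — free A0,Mu1,Ld1,B1 rp3 wp1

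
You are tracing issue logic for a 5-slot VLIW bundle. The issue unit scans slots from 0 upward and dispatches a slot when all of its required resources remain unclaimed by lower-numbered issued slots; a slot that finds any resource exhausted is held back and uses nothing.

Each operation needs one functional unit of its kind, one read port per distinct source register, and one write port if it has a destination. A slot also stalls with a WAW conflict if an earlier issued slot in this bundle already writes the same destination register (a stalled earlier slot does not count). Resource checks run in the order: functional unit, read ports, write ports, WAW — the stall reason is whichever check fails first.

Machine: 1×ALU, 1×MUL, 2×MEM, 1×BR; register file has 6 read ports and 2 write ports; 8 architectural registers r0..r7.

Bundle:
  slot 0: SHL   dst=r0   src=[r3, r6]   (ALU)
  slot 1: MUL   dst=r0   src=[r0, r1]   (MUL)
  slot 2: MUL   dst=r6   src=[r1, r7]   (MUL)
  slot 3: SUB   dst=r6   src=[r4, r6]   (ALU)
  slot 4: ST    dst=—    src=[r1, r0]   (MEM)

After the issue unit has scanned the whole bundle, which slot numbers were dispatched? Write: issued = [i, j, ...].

(0) want 1×ALU +2rd +1wr — yes → AL0|MU1|ME2|BR1|rd4|wr1
(1) want 1×MUL +2rd +1wr — WAW → AL0|MU1|ME2|BR1|rd4|wr1
(2) want 1×MUL +2rd +1wr — yes → AL0|MU0|ME2|BR1|rd2|wr0
(3) want 1×ALU +2rd +1wr — FU → AL0|MU0|ME2|BR1|rd2|wr0
(4) want 1×MEM +2rd +0wr — yes → AL0|MU0|ME1|BR1|rd0|wr0

issued = [0, 2, 4]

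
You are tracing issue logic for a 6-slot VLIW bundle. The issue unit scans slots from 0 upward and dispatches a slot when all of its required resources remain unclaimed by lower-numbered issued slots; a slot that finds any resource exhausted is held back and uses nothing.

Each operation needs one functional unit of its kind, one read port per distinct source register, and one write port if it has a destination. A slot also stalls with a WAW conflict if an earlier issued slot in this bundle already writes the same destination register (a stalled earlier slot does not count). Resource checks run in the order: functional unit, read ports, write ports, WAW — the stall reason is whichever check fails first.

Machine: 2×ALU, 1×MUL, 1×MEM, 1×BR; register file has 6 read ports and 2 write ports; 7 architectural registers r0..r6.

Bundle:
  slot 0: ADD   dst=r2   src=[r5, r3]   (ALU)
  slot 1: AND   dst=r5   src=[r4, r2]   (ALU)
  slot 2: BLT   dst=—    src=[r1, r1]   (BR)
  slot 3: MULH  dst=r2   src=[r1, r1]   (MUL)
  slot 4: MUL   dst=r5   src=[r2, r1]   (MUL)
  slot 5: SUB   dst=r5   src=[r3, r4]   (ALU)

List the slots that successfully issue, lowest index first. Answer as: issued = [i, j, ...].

issued = [0, 1, 2]

#0 ALU src=r5,r3 dispatched  <A:1 Mu:1 Ld:1 B:1 rd:4 wr:1>
#1 ALU src=r4,r2 dispatched  <A:0 Mu:1 Ld:1 B:1 rd:2 wr:0>
#2 BR src=r1,r1 dispatched  <A:0 Mu:1 Ld:1 B:0 rd:1 wr:0>
#3 MUL src=r1,r1 held:WR_PORT  <A:0 Mu:1 Ld:1 B:0 rd:1 wr:0>
#4 MUL src=r2,r1 held:RD_PORT  <A:0 Mu:1 Ld:1 B:0 rd:1 wr:0>
#5 ALU src=r3,r4 held:FU  <A:0 Mu:1 Ld:1 B:0 rd:1 wr:0>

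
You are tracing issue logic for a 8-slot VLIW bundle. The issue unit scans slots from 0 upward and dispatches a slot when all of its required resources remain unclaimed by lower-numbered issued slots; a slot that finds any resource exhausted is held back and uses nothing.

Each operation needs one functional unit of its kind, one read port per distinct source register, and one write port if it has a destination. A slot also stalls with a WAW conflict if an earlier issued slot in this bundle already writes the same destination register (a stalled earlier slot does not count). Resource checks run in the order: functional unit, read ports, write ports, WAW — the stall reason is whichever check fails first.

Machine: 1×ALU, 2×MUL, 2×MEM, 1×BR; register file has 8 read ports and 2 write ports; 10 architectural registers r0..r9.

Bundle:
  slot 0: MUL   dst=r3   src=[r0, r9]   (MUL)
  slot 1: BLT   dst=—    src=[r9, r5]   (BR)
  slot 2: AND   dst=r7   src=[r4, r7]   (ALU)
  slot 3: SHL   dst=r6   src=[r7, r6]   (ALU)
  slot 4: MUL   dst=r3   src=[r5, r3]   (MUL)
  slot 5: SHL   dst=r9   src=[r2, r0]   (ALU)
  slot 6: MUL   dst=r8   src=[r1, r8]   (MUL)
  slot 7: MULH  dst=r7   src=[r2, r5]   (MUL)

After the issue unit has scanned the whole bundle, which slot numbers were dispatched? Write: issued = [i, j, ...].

issued = [0, 1, 2]

[0] MUL needs rd=2 wr=1: ok; after: ALU=1 MUL=1 MEM=2 BR=1, R=6, W=1
[1] BR needs rd=2 wr=0: ok; after: ALU=1 MUL=1 MEM=2 BR=0, R=4, W=1
[2] ALU needs rd=2 wr=1: ok; after: ALU=0 MUL=1 MEM=2 BR=0, R=2, W=0
[3] ALU needs rd=2 wr=1: FU; after: ALU=0 MUL=1 MEM=2 BR=0, R=2, W=0
[4] MUL needs rd=2 wr=1: WR_PORT; after: ALU=0 MUL=1 MEM=2 BR=0, R=2, W=0
[5] ALU needs rd=2 wr=1: FU; after: ALU=0 MUL=1 MEM=2 BR=0, R=2, W=0
[6] MUL needs rd=2 wr=1: WR_PORT; after: ALU=0 MUL=1 MEM=2 BR=0, R=2, W=0
[7] MUL needs rd=2 wr=1: WR_PORT; after: ALU=0 MUL=1 MEM=2 BR=0, R=2, W=0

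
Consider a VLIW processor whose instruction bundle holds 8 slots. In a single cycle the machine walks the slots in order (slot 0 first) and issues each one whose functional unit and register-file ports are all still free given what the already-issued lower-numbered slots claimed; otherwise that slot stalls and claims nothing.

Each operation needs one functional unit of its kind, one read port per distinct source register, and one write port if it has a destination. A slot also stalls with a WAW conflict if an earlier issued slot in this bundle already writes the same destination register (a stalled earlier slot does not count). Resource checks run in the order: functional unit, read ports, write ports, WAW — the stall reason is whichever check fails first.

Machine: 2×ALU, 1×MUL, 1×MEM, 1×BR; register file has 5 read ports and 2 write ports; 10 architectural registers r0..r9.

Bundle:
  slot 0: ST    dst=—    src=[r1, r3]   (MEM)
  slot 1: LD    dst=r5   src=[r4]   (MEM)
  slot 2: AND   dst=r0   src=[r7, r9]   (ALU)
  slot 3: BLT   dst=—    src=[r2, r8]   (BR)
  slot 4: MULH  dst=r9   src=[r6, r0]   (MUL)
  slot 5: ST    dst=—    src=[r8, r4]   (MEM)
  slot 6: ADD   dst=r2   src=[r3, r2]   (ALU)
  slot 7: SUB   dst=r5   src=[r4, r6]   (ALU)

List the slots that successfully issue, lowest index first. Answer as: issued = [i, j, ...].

issued = [0, 2]

[0] MEM needs rd=2 wr=0: ok; after: ALU=2 MUL=1 MEM=0 BR=1, R=3, W=2
[1] MEM needs rd=1 wr=1: FU; after: ALU=2 MUL=1 MEM=0 BR=1, R=3, W=2
[2] ALU needs rd=2 wr=1: ok; after: ALU=1 MUL=1 MEM=0 BR=1, R=1, W=1
[3] BR needs rd=2 wr=0: RD_PORT; after: ALU=1 MUL=1 MEM=0 BR=1, R=1, W=1
[4] MUL needs rd=2 wr=1: RD_PORT; after: ALU=1 MUL=1 MEM=0 BR=1, R=1, W=1
[5] MEM needs rd=2 wr=0: FU; after: ALU=1 MUL=1 MEM=0 BR=1, R=1, W=1
[6] ALU needs rd=2 wr=1: RD_PORT; after: ALU=1 MUL=1 MEM=0 BR=1, R=1, W=1
[7] ALU needs rd=2 wr=1: RD_PORT; after: ALU=1 MUL=1 MEM=0 BR=1, R=1, W=1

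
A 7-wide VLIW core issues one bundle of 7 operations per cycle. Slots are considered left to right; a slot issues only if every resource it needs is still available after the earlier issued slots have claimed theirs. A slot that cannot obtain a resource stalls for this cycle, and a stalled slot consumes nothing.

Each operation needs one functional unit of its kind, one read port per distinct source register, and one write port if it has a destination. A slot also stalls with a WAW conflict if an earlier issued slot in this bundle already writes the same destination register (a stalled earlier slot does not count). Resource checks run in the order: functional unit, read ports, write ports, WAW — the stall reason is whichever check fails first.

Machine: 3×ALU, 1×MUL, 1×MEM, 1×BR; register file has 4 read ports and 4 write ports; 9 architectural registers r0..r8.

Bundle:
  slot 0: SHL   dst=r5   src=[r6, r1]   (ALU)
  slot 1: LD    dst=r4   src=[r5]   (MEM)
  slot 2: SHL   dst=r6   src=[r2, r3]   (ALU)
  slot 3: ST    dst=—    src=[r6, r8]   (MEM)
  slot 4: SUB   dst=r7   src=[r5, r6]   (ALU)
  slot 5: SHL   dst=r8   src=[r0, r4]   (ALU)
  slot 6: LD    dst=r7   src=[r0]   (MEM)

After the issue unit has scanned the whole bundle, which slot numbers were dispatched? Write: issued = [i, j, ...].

#0 ALU src=r6,r1 dispatched  <A:2 Mu:1 Ld:1 B:1 rd:2 wr:3>
#1 MEM src=r5 dispatched  <A:2 Mu:1 Ld:0 B:1 rd:1 wr:2>
#2 ALU src=r2,r3 held:RD_PORT  <A:2 Mu:1 Ld:0 B:1 rd:1 wr:2>
#3 MEM src=r6,r8 held:FU  <A:2 Mu:1 Ld:0 B:1 rd:1 wr:2>
#4 ALU src=r5,r6 held:RD_PORT  <A:2 Mu:1 Ld:0 B:1 rd:1 wr:2>
#5 ALU src=r0,r4 held:RD_PORT  <A:2 Mu:1 Ld:0 B:1 rd:1 wr:2>
#6 MEM src=r0 held:FU  <A:2 Mu:1 Ld:0 B:1 rd:1 wr:2>

issued = [0, 1]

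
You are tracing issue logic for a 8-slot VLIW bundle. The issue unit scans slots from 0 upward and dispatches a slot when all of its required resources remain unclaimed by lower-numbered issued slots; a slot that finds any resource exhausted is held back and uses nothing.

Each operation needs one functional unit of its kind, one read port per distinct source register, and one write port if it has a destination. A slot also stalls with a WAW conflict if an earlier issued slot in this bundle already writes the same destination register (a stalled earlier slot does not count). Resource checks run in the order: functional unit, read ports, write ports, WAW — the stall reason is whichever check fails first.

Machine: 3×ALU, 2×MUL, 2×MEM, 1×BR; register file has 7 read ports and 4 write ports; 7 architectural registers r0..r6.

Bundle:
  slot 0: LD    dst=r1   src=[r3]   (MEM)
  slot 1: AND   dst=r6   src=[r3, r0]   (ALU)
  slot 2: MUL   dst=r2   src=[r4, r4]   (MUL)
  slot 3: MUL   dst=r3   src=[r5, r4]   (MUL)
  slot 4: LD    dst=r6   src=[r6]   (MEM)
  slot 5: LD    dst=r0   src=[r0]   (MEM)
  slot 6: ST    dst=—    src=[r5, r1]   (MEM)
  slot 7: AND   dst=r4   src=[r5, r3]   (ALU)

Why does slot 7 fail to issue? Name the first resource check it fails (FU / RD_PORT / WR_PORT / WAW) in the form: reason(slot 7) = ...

  0. MEM→r1 ⇒ go  {3A/2Mu/1Ld/1B | 6r 3w}
  1. ALU→r6 ⇒ go  {2A/2Mu/1Ld/1B | 4r 2w}
  2. MUL→r2 ⇒ go  {2A/1Mu/1Ld/1B | 3r 1w}
  3. MUL→r3 ⇒ go  {2A/0Mu/1Ld/1B | 1r 0w}
  4. MEM→r6 ⇒ no(WR_PORT)  {2A/0Mu/1Ld/1B | 1r 0w}
  5. MEM→r0 ⇒ no(WR_PORT)  {2A/0Mu/1Ld/1B | 1r 0w}
  6. MEM ⇒ no(RD_PORT)  {2A/0Mu/1Ld/1B | 1r 0w}
  7. ALU→r4 ⇒ no(RD_PORT)  {2A/0Mu/1Ld/1B | 1r 0w}

reason(slot 7) = RD_PORT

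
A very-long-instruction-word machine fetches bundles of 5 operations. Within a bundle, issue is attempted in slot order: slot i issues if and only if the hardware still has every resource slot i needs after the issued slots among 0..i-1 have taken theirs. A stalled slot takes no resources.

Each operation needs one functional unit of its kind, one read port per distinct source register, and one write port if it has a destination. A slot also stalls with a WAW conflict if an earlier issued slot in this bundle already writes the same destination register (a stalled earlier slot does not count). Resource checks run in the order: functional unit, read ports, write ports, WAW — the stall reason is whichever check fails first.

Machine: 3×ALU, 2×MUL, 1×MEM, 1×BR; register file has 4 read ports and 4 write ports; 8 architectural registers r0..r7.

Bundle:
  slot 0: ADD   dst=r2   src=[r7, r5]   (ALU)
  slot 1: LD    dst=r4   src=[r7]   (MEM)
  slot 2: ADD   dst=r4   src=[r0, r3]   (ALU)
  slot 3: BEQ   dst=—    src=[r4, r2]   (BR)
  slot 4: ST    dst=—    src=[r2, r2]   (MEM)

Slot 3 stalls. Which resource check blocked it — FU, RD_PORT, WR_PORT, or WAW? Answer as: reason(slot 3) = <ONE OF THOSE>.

reason(slot 3) = RD_PORT

[0] ALU needs rd=2 wr=1: ok; after: ALU=2 MUL=2 MEM=1 BR=1, R=2, W=3
[1] MEM needs rd=1 wr=1: ok; after: ALU=2 MUL=2 MEM=0 BR=1, R=1, W=2
[2] ALU needs rd=2 wr=1: RD_PORT; after: ALU=2 MUL=2 MEM=0 BR=1, R=1, W=2
[3] BR needs rd=2 wr=0: RD_PORT; after: ALU=2 MUL=2 MEM=0 BR=1, R=1, W=2
[4] MEM needs rd=1 wr=0: FU; after: ALU=2 MUL=2 MEM=0 BR=1, R=1, W=2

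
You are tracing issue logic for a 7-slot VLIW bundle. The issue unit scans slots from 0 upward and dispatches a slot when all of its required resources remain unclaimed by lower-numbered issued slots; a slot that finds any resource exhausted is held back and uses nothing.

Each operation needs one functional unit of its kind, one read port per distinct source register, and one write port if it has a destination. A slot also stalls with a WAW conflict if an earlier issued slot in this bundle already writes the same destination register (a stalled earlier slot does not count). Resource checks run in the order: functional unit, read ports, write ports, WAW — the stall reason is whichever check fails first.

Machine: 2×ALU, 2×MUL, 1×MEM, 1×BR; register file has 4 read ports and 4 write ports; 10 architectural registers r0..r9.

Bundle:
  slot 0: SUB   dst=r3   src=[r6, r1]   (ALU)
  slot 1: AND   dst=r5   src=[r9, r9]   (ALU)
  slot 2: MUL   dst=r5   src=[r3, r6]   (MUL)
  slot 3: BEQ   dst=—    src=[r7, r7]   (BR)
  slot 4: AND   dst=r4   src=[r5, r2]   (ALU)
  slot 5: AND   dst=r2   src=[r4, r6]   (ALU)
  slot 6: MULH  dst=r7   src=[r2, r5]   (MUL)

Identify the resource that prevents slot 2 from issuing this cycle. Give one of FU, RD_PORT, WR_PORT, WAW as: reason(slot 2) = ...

reason(slot 2) = RD_PORT

slot 0 (ALU): ISSUE — free A1,Mu2,Ld1,B1 rp2 wp3
slot 1 (ALU): ISSUE — free A0,Mu2,Ld1,B1 rp1 wp2
slot 2 (MUL): stall RD_PORT — free A0,Mu2,Ld1,B1 rp1 wp2
slot 3 (BR): ISSUE — free A0,Mu2,Ld1,B0 rp0 wp2
slot 4 (ALU): stall FU — free A0,Mu2,Ld1,B0 rp0 wp2
slot 5 (ALU): stall FU — free A0,Mu2,Ld1,B0 rp0 wp2
slot 6 (MUL): stall RD_PORT — free A0,Mu2,Ld1,B0 rp0 wp2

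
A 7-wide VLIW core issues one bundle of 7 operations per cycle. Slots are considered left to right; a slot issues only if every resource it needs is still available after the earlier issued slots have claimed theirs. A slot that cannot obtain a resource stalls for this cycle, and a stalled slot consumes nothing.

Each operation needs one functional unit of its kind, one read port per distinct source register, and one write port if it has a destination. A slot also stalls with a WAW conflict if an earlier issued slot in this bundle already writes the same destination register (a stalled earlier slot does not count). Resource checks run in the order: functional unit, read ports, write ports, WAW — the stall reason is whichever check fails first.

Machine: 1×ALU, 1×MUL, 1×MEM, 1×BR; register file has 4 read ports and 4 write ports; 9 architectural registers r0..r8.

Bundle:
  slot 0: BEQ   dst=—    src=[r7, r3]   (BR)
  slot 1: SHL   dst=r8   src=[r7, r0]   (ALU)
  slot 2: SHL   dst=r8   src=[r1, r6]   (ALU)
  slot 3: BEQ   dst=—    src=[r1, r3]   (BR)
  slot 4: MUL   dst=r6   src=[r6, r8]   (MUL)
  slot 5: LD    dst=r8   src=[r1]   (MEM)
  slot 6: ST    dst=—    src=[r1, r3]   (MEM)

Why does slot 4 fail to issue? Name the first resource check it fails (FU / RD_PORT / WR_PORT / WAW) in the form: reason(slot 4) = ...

reason(slot 4) = RD_PORT

  0. BR ⇒ go  {1A/1Mu/1Ld/0B | 2r 4w}
  1. ALU→r8 ⇒ go  {0A/1Mu/1Ld/0B | 0r 3w}
  2. ALU→r8 ⇒ no(FU)  {0A/1Mu/1Ld/0B | 0r 3w}
  3. BR ⇒ no(FU)  {0A/1Mu/1Ld/0B | 0r 3w}
  4. MUL→r6 ⇒ no(RD_PORT)  {0A/1Mu/1Ld/0B | 0r 3w}
  5. MEM→r8 ⇒ no(RD_PORT)  {0A/1Mu/1Ld/0B | 0r 3w}
  6. MEM ⇒ no(RD_PORT)  {0A/1Mu/1Ld/0B | 0r 3w}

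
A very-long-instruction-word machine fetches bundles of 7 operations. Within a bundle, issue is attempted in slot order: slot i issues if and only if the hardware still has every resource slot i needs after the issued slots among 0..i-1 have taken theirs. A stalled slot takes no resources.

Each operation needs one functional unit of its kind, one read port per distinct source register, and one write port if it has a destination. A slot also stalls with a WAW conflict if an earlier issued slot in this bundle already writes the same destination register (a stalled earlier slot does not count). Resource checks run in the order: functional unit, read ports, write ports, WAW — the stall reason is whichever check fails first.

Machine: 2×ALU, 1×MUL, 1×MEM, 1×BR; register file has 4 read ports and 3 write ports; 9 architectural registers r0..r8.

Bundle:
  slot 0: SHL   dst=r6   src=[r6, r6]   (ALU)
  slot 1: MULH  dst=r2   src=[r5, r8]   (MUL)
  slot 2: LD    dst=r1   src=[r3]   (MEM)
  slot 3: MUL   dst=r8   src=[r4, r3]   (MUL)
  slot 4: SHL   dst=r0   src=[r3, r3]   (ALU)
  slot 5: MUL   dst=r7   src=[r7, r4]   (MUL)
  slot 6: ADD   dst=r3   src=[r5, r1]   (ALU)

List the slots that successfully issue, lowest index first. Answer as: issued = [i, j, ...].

  0. ALU→r6 ⇒ go  {1A/1Mu/1Ld/1B | 3r 2w}
  1. MUL→r2 ⇒ go  {1A/0Mu/1Ld/1B | 1r 1w}
  2. MEM→r1 ⇒ go  {1A/0Mu/0Ld/1B | 0r 0w}
  3. MUL→r8 ⇒ no(FU)  {1A/0Mu/0Ld/1B | 0r 0w}
  4. ALU→r0 ⇒ no(RD_PORT)  {1A/0Mu/0Ld/1B | 0r 0w}
  5. MUL→r7 ⇒ no(FU)  {1A/0Mu/0Ld/1B | 0r 0w}
  6. ALU→r3 ⇒ no(RD_PORT)  {1A/0Mu/0Ld/1B | 0r 0w}

issued = [0, 1, 2]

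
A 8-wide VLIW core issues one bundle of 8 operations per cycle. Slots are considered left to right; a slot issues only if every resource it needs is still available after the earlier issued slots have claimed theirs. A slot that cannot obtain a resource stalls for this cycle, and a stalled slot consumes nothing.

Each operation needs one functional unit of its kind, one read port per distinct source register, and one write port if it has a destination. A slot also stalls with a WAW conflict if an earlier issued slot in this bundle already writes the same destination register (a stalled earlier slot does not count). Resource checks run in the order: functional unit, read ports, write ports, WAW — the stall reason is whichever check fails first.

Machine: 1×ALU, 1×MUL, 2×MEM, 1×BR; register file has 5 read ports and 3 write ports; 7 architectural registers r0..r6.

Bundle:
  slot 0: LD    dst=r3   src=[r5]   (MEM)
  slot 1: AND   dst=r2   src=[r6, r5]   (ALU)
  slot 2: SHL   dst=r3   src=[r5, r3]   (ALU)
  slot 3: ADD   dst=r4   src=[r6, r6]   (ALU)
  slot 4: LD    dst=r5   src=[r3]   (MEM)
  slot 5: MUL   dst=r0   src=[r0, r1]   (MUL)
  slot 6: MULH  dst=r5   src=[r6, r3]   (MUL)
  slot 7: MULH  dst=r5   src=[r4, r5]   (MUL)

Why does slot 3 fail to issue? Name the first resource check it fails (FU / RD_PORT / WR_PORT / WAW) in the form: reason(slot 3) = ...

(0) want 1×MEM +1rd +1wr — yes → AL1|MU1|ME1|BR1|rd4|wr2
(1) want 1×ALU +2rd +1wr — yes → AL0|MU1|ME1|BR1|rd2|wr1
(2) want 1×ALU +2rd +1wr — FU → AL0|MU1|ME1|BR1|rd2|wr1
(3) want 1×ALU +1rd +1wr — FU → AL0|MU1|ME1|BR1|rd2|wr1
(4) want 1×MEM +1rd +1wr — yes → AL0|MU1|ME0|BR1|rd1|wr0
(5) want 1×MUL +2rd +1wr — RD_PORT → AL0|MU1|ME0|BR1|rd1|wr0
(6) want 1×MUL +2rd +1wr — RD_PORT → AL0|MU1|ME0|BR1|rd1|wr0
(7) want 1×MUL +2rd +1wr — RD_PORT → AL0|MU1|ME0|BR1|rd1|wr0

reason(slot 3) = FU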